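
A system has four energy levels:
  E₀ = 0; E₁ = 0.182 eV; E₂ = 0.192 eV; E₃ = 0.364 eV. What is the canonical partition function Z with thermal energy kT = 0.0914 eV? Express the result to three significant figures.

Eᵢ/kT = 0, 1.9912, 2.1007, 3.9825.
Z = Σ e^(−Eᵢ/kT) = e^(−0) + e^(−1.9912) + e^(−2.1007) + e^(−3.9825) = 1.0000 + 0.13653 + 0.12237 + 0.018639 = 1.2775.

Z = 1.28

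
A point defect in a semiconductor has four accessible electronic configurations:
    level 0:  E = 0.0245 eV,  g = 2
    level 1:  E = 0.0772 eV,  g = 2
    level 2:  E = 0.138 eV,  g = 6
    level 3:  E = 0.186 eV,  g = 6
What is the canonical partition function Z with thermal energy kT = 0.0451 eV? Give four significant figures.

Eᵢ/kT = 0.543237, 1.71175, 3.05987, 4.12417.
Z = Σ gᵢe^(−Eᵢ/kT) = 2·e^(−0.543237) + 2·e^(−1.71175) + 6·e^(−3.05987) + 6·e^(−4.12417) = 1.16173 + 0.361099 + 0.281363 + 0.0970615 = 1.90125.

Z = 1.901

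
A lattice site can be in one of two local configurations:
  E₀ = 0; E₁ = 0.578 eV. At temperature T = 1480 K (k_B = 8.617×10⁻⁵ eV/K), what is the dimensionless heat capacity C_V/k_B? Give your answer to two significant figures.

0.22

k_BT = 8.617×10⁻⁵ × 1480 K = 0.1275 eV.
Eᵢ/kT = 0, 4.533.
Z = Σ e^(−Eᵢ/kT) = e^(−0) + e^(−4.533) = 1.000 + 0.01075 = 1.011.
⟨E⟩ = 0.006146 eV, ⟨E²⟩ = 0.003552 eV².
C_V/k_B = (⟨E²⟩ − ⟨E⟩²)/(kT)² = (0.003552 − 0.00003777)/0.01626 = 0.22.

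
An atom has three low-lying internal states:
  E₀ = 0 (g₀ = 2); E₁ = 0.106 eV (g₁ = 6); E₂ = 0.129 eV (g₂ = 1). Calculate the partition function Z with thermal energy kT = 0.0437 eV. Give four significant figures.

Eᵢ/kT = 0, 2.42563, 2.95195.
Z = Σ gᵢe^(−Eᵢ/kT) = 2·e^(−0) + 6·e^(−2.42563) + 1·e^(−2.95195) = 2.00000 + 0.530534 + 0.0522377 = 2.58277.

Z = 2.583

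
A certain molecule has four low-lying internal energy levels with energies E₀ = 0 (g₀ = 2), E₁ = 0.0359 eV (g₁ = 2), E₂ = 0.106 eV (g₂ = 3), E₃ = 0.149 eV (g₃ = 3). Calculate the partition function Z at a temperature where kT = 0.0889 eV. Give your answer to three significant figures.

Eᵢ/kT = 0, 0.40382, 1.1924, 1.6760.
Z = Σ gᵢe^(−Eᵢ/kT) = 2·e^(−0) + 2·e^(−0.40382) + 3·e^(−1.1924) + 3·e^(−1.6760) = 2.0000 + 1.3355 + 0.91048 + 0.56136 = 4.8073.

Z = 4.81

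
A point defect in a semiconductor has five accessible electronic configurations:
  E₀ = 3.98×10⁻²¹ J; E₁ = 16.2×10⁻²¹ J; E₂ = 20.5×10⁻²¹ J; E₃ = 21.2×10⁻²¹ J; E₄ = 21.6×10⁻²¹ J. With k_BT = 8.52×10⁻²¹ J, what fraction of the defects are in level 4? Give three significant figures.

Eᵢ/kT = 0.46714, 1.9014, 2.4061, 2.4883, 2.5352.
Z = Σ e^(−Eᵢ/kT) = e^(−0.46714) + e^(−1.9014) + e^(−2.4061) + e^(−2.4883) + e^(−2.5352) = 0.62679 + 0.14936 + 0.090166 + 0.083051 + 0.079246 = 1.0286.
P₄ = e^(−E₄/kT) / Z = 0.079246/1.0286 = 0.0770.

0.0770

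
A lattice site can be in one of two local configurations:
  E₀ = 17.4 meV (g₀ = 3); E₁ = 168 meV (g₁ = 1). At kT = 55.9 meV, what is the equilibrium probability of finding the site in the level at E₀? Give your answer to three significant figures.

Eᵢ/kT = 0.31127, 3.0054.
Z = Σ gᵢe^(−Eᵢ/kT) = 3·e^(−0.31127) + 1·e^(−3.0054) = 2.1975 + 0.049519 = 2.2470.
P₀ = g₀ e^(−E₀/kT) / Z = 2.1975/2.2470 = 0.978.

0.978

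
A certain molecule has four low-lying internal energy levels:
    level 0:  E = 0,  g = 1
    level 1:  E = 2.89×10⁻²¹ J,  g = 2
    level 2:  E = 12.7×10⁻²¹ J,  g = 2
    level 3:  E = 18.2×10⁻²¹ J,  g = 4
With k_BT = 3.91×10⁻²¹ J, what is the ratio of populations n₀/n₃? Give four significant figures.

26.27

n₀/n₃ = (g₀/g₃) exp[−(E₀−E₃)/kT] = (1/4) × exp(−(-18.2 ×10⁻²¹ J)/(3.91 ×10⁻²¹ J)) = (1/4) × exp(4.65473) = 26.27.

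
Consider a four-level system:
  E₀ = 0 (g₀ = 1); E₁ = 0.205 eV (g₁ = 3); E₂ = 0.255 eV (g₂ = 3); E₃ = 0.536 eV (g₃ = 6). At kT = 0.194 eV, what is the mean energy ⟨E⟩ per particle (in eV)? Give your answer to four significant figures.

0.1928 eV

Eᵢ/kT = 0, 1.05670, 1.31443, 2.76289.
Z = Σ gᵢe^(−Eᵢ/kT) = 1·e^(−0) + 3·e^(−1.05670) + 3·e^(−1.31443) + 6·e^(−2.76289) = 1.00000 + 1.04280 + 0.805882 + 0.378655 = 3.22734.
⟨E⟩ = Σ Eᵢ gᵢe^(−Eᵢ/kT) / Z = (0·1.00000 + 0.205·1.04280 + 0.255·0.805882 + 0.536·0.378655) / 3.22734 = 0.1928 eV.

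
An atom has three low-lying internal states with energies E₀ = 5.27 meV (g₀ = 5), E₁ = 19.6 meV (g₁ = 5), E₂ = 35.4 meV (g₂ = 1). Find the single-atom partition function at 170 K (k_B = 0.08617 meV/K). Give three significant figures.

k_BT = 0.08617 × 170 K = 14.649 meV.
Eᵢ/kT = 0.35975, 1.3380, 2.4165.
Z = Σ gᵢe^(−Eᵢ/kT) = 5·e^(−0.35975) + 5·e^(−1.3380) + 1·e^(−2.4165) = 3.4893 + 1.3118 + 0.089233 = 4.8903.

Z = 4.89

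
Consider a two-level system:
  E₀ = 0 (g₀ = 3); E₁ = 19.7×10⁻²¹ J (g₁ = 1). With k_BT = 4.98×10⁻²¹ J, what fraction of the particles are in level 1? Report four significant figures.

Eᵢ/kT = 0, 3.95582.
Z = Σ gᵢe^(−Eᵢ/kT) = 3·e^(−0) + 1·e^(−3.95582) = 3.00000 + 0.0191430 = 3.01914.
P₁ = g₁ e^(−E₁/kT) / Z = 0.0191430/3.01914 = 0.006341.

0.006341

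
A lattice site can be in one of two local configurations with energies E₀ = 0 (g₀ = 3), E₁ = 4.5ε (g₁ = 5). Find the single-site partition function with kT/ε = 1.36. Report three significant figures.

Eᵢ/kT = 0, 3.3088.
Z = Σ gᵢe^(−Eᵢ/kT) = 3·e^(−0) + 5·e^(−3.3088) = 3.0000 + 0.18280 = 3.1828.

Z = 3.18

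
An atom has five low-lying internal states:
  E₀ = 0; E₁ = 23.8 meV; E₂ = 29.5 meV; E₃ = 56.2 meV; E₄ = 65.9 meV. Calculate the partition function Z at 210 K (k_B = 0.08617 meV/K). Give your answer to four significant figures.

Z = 1.535

k_BT = 0.08617 × 210 K = 18.0957 meV.
Eᵢ/kT = 0, 1.31523, 1.63022, 3.10571, 3.64175.
Z = Σ e^(−Eᵢ/kT) = e^(−0) + e^(−1.31523) + e^(−1.63022) + e^(−3.10571) + e^(−3.64175) = 1.00000 + 0.268413 + 0.195886 + 0.0447927 + 0.0262064 = 1.53530.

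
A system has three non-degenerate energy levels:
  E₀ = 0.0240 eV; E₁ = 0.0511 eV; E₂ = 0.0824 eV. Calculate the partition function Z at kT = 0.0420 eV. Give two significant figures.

Z = 1.0

Eᵢ/kT = 0.5714, 1.217, 1.962.
Z = Σ e^(−Eᵢ/kT) = e^(−0.5714) + e^(−1.217) + e^(−1.962) = 0.5647 + 0.2961 + 0.1406 = 1.001.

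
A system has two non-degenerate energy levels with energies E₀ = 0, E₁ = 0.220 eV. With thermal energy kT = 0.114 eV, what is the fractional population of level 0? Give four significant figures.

Eᵢ/kT = 0, 1.92982.
Z = Σ e^(−Eᵢ/kT) = e^(−0) + e^(−1.92982) = 1.00000 + 0.145174 = 1.14517.
P₀ = e^(−E₀/kT) / Z = 1.00000/1.14517 = 0.8732.

0.8732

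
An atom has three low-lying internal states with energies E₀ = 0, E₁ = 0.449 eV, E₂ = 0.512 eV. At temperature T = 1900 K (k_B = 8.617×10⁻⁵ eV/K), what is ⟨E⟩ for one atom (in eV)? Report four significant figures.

0.04635 eV

k_BT = 8.617×10⁻⁵ × 1900 K = 0.163723 eV.
Eᵢ/kT = 0, 2.74244, 3.12723.
Z = Σ e^(−Eᵢ/kT) = e^(−0) + e^(−2.74244) + e^(−3.12723) = 1.00000 + 0.0644130 + 0.0438391 = 1.10825.
⟨E⟩ = Σ Eᵢ e^(−Eᵢ/kT) / Z = (0·1.00000 + 0.449·0.0644130 + 0.512·0.0438391) / 1.10825 = 0.04635 eV.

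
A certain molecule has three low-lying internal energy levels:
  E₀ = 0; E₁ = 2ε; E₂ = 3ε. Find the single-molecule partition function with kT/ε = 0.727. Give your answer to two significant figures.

Z = 1.1

Eᵢ/kT = 0, 2.751, 4.127.
Z = Σ e^(−Eᵢ/kT) = e^(−0) + e^(−2.751) + e^(−4.127) = 1.000 + 0.06386 + 0.01613 = 1.080.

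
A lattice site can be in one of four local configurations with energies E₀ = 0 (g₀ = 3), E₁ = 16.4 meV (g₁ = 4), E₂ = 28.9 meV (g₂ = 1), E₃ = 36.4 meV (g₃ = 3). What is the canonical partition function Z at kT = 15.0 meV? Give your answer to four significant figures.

Eᵢ/kT = 0, 1.09333, 1.92667, 2.42667.
Z = Σ gᵢe^(−Eᵢ/kT) = 3·e^(−0) + 4·e^(−1.09333) + 1·e^(−1.92667) + 3·e^(−2.42667) = 3.00000 + 1.34040 + 0.145632 + 0.264991 = 4.75102.

Z = 4.751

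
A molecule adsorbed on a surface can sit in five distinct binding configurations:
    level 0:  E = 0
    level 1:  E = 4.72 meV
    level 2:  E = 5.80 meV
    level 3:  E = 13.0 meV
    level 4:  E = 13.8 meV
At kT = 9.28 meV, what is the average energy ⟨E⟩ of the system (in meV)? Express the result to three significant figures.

4.70 meV

Eᵢ/kT = 0, 0.50862, 0.62500, 1.4009, 1.4871.
Z = Σ e^(−Eᵢ/kT) = e^(−0) + e^(−0.50862) + e^(−0.62500) + e^(−1.4009) + e^(−1.4871) = 1.0000 + 0.60132 + 0.53526 + 0.24638 + 0.22603 = 2.6090.
⟨E⟩ = Σ Eᵢ e^(−Eᵢ/kT) / Z = (0·1.0000 + 4.72·0.60132 + 5.80·0.53526 + 13.0·0.24638 + 13.8·0.22603) / 2.6090 = 4.70 meV.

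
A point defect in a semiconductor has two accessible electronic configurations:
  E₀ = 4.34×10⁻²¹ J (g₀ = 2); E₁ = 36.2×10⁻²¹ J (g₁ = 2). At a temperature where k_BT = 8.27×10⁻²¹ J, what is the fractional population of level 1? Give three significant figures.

0.0208

Eᵢ/kT = 0.52479, 4.3773.
Z = Σ gᵢe^(−Eᵢ/kT) = 2·e^(−0.52479) + 2·e^(−4.3773) = 1.1834 + 0.025118 = 1.2085.
P₁ = g₁ e^(−E₁/kT) / Z = 0.025118/1.2085 = 0.0208.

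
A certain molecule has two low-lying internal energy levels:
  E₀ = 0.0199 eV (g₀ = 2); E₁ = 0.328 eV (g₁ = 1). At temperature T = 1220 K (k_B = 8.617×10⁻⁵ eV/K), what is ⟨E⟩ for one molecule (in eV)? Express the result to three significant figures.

0.0279 eV

k_BT = 8.617×10⁻⁵ × 1220 K = 0.10513 eV.
Eᵢ/kT = 0.18929, 3.1199.
Z = Σ gᵢe^(−Eᵢ/kT) = 2·e^(−0.18929) + 1·e^(−3.1199) = 1.6551 + 0.044162 = 1.6993.
⟨E⟩ = Σ Eᵢ gᵢe^(−Eᵢ/kT) / Z = (0.0199·1.6551 + 0.328·0.044162) / 1.6993 = 0.0279 eV.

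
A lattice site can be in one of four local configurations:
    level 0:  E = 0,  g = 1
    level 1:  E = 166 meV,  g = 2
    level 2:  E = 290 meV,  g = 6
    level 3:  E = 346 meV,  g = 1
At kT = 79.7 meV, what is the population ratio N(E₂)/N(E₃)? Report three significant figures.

12.1

n₂/n₃ = (g₂/g₃) exp[−(E₂−E₃)/kT] = (6/1) × exp(−(-56 meV)/(79.7 meV)) = (6/1) × exp(0.70263) = 12.1.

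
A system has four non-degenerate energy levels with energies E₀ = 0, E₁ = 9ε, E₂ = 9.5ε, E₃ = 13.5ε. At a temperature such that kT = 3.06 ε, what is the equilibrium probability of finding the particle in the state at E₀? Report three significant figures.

Eᵢ/kT = 0, 2.9412, 3.1046, 4.4118.
Z = Σ e^(−Eᵢ/kT) = e^(−0) + e^(−2.9412) + e^(−3.1046) + e^(−4.4118) = 1.0000 + 0.052802 + 0.044842 + 0.012133 = 1.1098.
P₀ = e^(−E₀/kT) / Z = 1.0000/1.1098 = 0.901.

0.901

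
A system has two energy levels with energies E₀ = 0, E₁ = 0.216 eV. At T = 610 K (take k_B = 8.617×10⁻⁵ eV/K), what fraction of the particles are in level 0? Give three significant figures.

0.984

k_BT = 8.617×10⁻⁵ × 610 K = 0.052564 eV.
Eᵢ/kT = 0, 4.1093.
Z = Σ e^(−Eᵢ/kT) = e^(−0) + e^(−4.1093) = 1.0000 + 0.016419 = 1.0164.
P₀ = e^(−E₀/kT) / Z = 1.0000/1.0164 = 0.984.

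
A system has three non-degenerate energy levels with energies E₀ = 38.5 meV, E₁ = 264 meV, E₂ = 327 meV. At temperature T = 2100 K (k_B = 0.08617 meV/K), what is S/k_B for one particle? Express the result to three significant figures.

k_BT = 0.08617 × 2100 K = 180.96 meV.
Eᵢ/kT = 0.21275, 1.4589, 1.8070.
Z = Σ e^(−Eᵢ/kT) = e^(−0.21275) + e^(−1.4589) + e^(−1.8070) = 0.80836 + 0.23249 + 0.16415 = 1.2050.
⟨E⟩ = Σ EᵢPᵢ = 121.31 meV.
S/k_B = ln Z + ⟨E⟩/kT = ln(1.2050) + 121.31/180.96 = 0.18648 + 0.67037 = 0.857.

0.857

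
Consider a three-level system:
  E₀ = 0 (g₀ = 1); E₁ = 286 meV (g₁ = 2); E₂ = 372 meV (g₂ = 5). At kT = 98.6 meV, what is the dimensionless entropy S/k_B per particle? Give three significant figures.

0.817

Eᵢ/kT = 0, 2.9006, 3.7728.
Z = Σ gᵢe^(−Eᵢ/kT) = 1·e^(−0) + 2·e^(−2.9006) + 5·e^(−3.7728) = 1.0000 + 0.10998 + 0.11494 = 1.2249.
⟨E⟩ = Σ EᵢPᵢ = 60.586 meV.
S/k_B = ln Z + ⟨E⟩/kT = ln(1.2249) + 60.586/98.6 = 0.20286 + 0.61446 = 0.817.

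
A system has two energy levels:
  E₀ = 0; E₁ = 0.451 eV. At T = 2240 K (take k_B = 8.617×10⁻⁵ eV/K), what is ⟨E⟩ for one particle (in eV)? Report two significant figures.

k_BT = 8.617×10⁻⁵ × 2240 K = 0.1930 eV.
Eᵢ/kT = 0, 2.337.
Z = Σ e^(−Eᵢ/kT) = e^(−0) + e^(−2.337) = 1.000 + 0.09662 = 1.097.
⟨E⟩ = Σ Eᵢ e^(−Eᵢ/kT) / Z = (0·1.000 + 0.451·0.09662) / 1.097 = 0.040 eV.

0.040 eV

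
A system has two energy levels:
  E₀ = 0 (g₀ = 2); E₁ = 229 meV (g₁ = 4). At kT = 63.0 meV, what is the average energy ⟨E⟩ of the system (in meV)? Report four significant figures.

Eᵢ/kT = 0, 3.63492.
Z = Σ gᵢe^(−Eᵢ/kT) = 2·e^(−0) + 4·e^(−3.63492) = 2.00000 + 0.105544 = 2.10554.
⟨E⟩ = Σ Eᵢ gᵢe^(−Eᵢ/kT) / Z = (0·2.00000 + 229·0.105544) / 2.10554 = 11.48 meV.

11.48 meV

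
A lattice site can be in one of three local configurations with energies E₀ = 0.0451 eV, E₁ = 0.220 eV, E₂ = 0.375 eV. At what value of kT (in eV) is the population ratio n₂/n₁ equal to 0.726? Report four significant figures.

0.4841 eV

n₂/n₁ = exp[−(E₂−E₁)/kT] = 0.726.
⇒ (E₂−E₁)/kT = ln(1/0.726) = ln(1.37741) = 0.320205.
kT = 0.155 eV / 0.320205 = 0.4841 eV.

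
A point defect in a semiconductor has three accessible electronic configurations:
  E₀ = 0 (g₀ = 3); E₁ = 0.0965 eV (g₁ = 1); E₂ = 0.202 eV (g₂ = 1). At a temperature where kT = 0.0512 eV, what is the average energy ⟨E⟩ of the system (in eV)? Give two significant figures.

Eᵢ/kT = 0, 1.885, 3.945.
Z = Σ gᵢe^(−Eᵢ/kT) = 3·e^(−0) + 1·e^(−1.885) + 1·e^(−3.945) = 3.000 + 0.1518 + 0.01935 = 3.171.
⟨E⟩ = Σ Eᵢ gᵢe^(−Eᵢ/kT) / Z = (0·3.000 + 0.0965·0.1518 + 0.202·0.01935) / 3.171 = 0.0059 eV.

0.0059 eV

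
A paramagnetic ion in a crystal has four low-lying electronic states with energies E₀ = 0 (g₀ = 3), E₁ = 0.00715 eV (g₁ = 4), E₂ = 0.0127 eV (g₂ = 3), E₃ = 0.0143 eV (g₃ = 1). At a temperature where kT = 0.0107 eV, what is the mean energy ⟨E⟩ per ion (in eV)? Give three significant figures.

Eᵢ/kT = 0, 0.66822, 1.1869, 1.3364.
Z = Σ gᵢe^(−Eᵢ/kT) = 3·e^(−0) + 4·e^(−0.66822) + 3·e^(−1.1869) + 1·e^(−1.3364) = 3.0000 + 2.0505 + 0.91550 + 0.26279 = 6.2288.
⟨E⟩ = Σ Eᵢ gᵢe^(−Eᵢ/kT) / Z = (0·3.0000 + 0.00715·2.0505 + 0.0127·0.91550 + 0.0143·0.26279) / 6.2288 = 0.00482 eV.

0.00482 eV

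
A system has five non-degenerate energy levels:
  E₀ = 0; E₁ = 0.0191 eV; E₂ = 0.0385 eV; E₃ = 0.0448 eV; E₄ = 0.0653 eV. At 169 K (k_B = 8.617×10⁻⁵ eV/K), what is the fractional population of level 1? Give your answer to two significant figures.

0.19

k_BT = 8.617×10⁻⁵ × 169 K = 0.01456 eV.
Eᵢ/kT = 0, 1.312, 2.644, 3.077, 4.485.
Z = Σ e^(−Eᵢ/kT) = e^(−0) + e^(−1.312) + e^(−2.644) + e^(−3.077) + e^(−4.485) = 1.000 + 0.2693 + 0.07108 + 0.04610 + 0.01128 = 1.398.
P₁ = e^(−E₁/kT) / Z = 0.2693/1.398 = 0.19.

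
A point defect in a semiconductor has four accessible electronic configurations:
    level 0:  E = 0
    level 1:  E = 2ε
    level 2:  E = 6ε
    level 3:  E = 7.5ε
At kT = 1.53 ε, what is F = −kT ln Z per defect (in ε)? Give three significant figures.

Eᵢ/kT = 0, 1.3072, 3.9216, 4.9020.
Z = Σ e^(−Eᵢ/kT) = e^(−0) + e^(−1.3072) + e^(−3.9216) + e^(−4.9020) = 1.0000 + 0.27058 + 0.019809 + 0.0074317 = 1.2978.
F = −kT ln Z = −1.53 × ln(1.2978) = −1.53 × 0.26067 = -0.399 ε.

-0.399 ε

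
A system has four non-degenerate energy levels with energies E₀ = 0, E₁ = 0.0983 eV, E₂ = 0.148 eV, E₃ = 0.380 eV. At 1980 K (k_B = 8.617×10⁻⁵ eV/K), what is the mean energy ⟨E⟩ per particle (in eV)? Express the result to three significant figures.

0.0758 eV

k_BT = 8.617×10⁻⁵ × 1980 K = 0.17062 eV.
Eᵢ/kT = 0, 0.57613, 0.86742, 2.2272.
Z = Σ e^(−Eᵢ/kT) = e^(−0) + e^(−0.57613) + e^(−0.86742) + e^(−2.2272) = 1.0000 + 0.56207 + 0.42003 + 0.10783 = 2.0899.
⟨E⟩ = Σ Eᵢ e^(−Eᵢ/kT) / Z = (0·1.0000 + 0.0983·0.56207 + 0.148·0.42003 + 0.380·0.10783) / 2.0899 = 0.0758 eV.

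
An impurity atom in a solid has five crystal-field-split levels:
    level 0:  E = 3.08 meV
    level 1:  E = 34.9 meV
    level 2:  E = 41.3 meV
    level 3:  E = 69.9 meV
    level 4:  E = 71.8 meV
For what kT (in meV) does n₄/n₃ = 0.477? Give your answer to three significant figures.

2.57 meV

n₄/n₃ = exp[−(E₄−E₃)/kT] = 0.477.
⇒ (E₄−E₃)/kT = ln(1/0.477) = ln(2.0964) = 0.74022.
kT = 1.9 meV / 0.74022 = 2.57 meV.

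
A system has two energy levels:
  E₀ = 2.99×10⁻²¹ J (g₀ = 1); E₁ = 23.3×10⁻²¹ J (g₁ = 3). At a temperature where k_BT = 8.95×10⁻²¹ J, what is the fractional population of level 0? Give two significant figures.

Eᵢ/kT = 0.3341, 2.603.
Z = Σ gᵢe^(−Eᵢ/kT) = 1·e^(−0.3341) + 3·e^(−2.603) = 0.7160 + 0.2222 = 0.9382.
P₀ = g₀ e^(−E₀/kT) / Z = 0.7160/0.9382 = 0.76.

0.76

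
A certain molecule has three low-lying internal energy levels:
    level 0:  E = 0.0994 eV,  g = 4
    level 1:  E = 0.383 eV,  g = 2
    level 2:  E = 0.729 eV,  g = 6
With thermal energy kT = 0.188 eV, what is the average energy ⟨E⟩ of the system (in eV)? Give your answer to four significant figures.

Eᵢ/kT = 0.528723, 2.03723, 3.87766.
Z = Σ gᵢe^(−Eᵢ/kT) = 4·e^(−0.528723) + 2·e^(−2.03723) + 6·e^(−3.87766) = 2.35743 + 0.260779 + 0.124195 = 2.74240.
⟨E⟩ = Σ Eᵢ gᵢe^(−Eᵢ/kT) / Z = (0.0994·2.35743 + 0.383·0.260779 + 0.729·0.124195) / 2.74240 = 0.1549 eV.

0.1549 eV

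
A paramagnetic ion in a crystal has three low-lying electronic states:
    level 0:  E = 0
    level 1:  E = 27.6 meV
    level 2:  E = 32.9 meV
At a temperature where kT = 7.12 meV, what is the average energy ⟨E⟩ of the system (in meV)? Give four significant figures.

0.8693 meV

Eᵢ/kT = 0, 3.87640, 4.62079.
Z = Σ e^(−Eᵢ/kT) = e^(−0) + e^(−3.87640) + e^(−4.62079) = 1.00000 + 0.0207253 + 0.00984502 = 1.03057.
⟨E⟩ = Σ Eᵢ e^(−Eᵢ/kT) / Z = (0·1.00000 + 27.6·0.0207253 + 32.9·0.00984502) / 1.03057 = 0.8693 meV.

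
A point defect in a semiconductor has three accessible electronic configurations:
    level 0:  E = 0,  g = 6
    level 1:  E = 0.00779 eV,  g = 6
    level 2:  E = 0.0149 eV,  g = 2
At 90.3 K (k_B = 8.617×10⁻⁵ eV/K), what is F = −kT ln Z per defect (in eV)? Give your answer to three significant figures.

k_BT = 8.617×10⁻⁵ × 90.3 K = 0.0077812 eV.
Eᵢ/kT = 0, 1.0011, 1.9149.
Z = Σ gᵢe^(−Eᵢ/kT) = 6·e^(−0) + 6·e^(−1.0011) + 2·e^(−1.9149) = 6.0000 + 2.2048 + 0.29471 = 8.4995.
F = −kT ln Z = −0.0077812 × ln(8.4995) = −0.0077812 × 2.1400 = -0.0167 eV.

-0.0167 eV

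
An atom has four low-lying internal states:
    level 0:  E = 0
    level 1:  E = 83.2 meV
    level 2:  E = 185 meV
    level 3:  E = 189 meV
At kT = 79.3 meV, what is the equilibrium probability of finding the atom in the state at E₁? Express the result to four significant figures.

0.2275

Eᵢ/kT = 0, 1.04918, 2.33291, 2.38335.
Z = Σ e^(−Eᵢ/kT) = e^(−0) + e^(−1.04918) + e^(−2.33291) + e^(−2.38335) = 1.00000 + 0.350225 + 0.0970130 + 0.0922411 = 1.53948.
P₁ = e^(−E₁/kT) / Z = 0.350225/1.53948 = 0.2275.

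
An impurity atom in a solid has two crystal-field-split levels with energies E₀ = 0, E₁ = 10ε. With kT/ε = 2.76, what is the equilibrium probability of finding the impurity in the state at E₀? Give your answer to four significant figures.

0.9740

Eᵢ/kT = 0, 3.62319.
Z = Σ e^(−Eᵢ/kT) = e^(−0) + e^(−3.62319) = 1.00000 + 0.0266974 = 1.02670.
P₀ = e^(−E₀/kT) / Z = 1.00000/1.02670 = 0.9740.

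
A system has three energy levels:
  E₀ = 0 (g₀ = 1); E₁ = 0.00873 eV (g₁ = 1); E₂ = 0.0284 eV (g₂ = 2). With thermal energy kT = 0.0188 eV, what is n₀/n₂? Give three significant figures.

n₀/n₂ = (g₀/g₂) exp[−(E₀−E₂)/kT] = (1/2) × exp(−(-0.0284 eV)/(0.0188 eV)) = (1/2) × exp(1.5106) = 2.26.

2.26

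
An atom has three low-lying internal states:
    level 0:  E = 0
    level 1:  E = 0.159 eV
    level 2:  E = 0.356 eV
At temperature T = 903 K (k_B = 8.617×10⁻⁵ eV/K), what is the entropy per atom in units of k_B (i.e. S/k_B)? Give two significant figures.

0.40

k_BT = 8.617×10⁻⁵ × 903 K = 0.07781 eV.
Eᵢ/kT = 0, 2.043, 4.575.
Z = Σ e^(−Eᵢ/kT) = e^(−0) + e^(−2.043) + e^(−4.575) = 1.000 + 0.1296 + 0.01031 = 1.140.
⟨E⟩ = Σ EᵢPᵢ = 0.02130 eV.
S/k_B = ln Z + ⟨E⟩/kT = ln(1.140) + 0.02130/0.07781 = 0.1310 + 0.2737 = 0.40.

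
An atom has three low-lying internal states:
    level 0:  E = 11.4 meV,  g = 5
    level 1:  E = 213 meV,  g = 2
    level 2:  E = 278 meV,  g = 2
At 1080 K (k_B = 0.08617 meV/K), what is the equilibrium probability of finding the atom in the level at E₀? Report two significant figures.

k_BT = 0.08617 × 1080 K = 93.06 meV.
Eᵢ/kT = 0.1225, 2.289, 2.987.
Z = Σ gᵢe^(−Eᵢ/kT) = 5·e^(−0.1225) + 2·e^(−2.289) + 2·e^(−2.987) = 4.424 + 0.2027 + 0.1009 = 4.728.
P₀ = g₀ e^(−E₀/kT) / Z = 4.424/4.728 = 0.94.

0.94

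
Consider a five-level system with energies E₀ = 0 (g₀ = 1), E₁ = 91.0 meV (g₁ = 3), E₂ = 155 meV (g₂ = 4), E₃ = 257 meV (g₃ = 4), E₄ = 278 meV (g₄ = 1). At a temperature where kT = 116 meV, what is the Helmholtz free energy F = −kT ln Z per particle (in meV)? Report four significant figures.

Eᵢ/kT = 0, 0.784483, 1.33621, 2.21552, 2.39655.
Z = Σ gᵢe^(−Eᵢ/kT) = 1·e^(−0) + 3·e^(−0.784483) + 4·e^(−1.33621) + 4·e^(−2.21552) + 1·e^(−2.39655) = 1.00000 + 1.36907 + 1.05136 + 0.436387 + 0.0910315 = 3.94785.
F = −kT ln Z = −116 × ln(3.94785) = −116 × 1.37317 = -159.3 meV.

-159.3 meV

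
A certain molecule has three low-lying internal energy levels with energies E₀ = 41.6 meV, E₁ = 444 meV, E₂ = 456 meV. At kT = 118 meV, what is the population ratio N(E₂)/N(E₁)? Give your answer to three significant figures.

0.903

n₂/n₁ = exp[−(E₂−E₁)/kT] = exp(−(12 meV)/(118 meV)) = exp(-0.10169) = 0.903.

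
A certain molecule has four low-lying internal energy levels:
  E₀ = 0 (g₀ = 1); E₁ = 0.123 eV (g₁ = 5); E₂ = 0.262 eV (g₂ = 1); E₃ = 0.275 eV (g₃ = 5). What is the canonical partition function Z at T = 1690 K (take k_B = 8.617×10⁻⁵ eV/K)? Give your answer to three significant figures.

k_BT = 8.617×10⁻⁵ × 1690 K = 0.14563 eV.
Eᵢ/kT = 0, 0.84461, 1.7991, 1.8883.
Z = Σ gᵢe^(−Eᵢ/kT) = 1·e^(−0) + 5·e^(−0.84461) + 1·e^(−1.7991) + 5·e^(−1.8883) = 1.0000 + 2.1486 + 0.16545 + 0.75664 = 4.0707.

Z = 4.07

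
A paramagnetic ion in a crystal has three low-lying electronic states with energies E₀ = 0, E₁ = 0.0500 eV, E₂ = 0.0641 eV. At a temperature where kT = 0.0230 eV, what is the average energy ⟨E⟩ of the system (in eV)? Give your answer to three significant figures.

0.00820 eV

Eᵢ/kT = 0, 2.1739, 2.7870.
Z = Σ e^(−Eᵢ/kT) = e^(−0) + e^(−2.1739) + e^(−2.7870) = 1.0000 + 0.11373 + 0.061606 = 1.1753.
⟨E⟩ = Σ Eᵢ e^(−Eᵢ/kT) / Z = (0·1.0000 + 0.0500·0.11373 + 0.0641·0.061606) / 1.1753 = 0.00820 eV.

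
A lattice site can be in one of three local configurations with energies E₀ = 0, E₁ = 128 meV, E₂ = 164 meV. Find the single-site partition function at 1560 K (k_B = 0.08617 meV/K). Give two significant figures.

k_BT = 0.08617 × 1560 K = 134.4 meV.
Eᵢ/kT = 0, 0.9524, 1.220.
Z = Σ e^(−Eᵢ/kT) = e^(−0) + e^(−0.9524) + e^(−1.220) = 1.000 + 0.3858 + 0.2952 = 1.681.

Z = 1.7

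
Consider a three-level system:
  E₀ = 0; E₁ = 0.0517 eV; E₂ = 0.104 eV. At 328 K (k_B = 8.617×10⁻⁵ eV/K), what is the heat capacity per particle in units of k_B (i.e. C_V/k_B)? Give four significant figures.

0.6349

k_BT = 8.617×10⁻⁵ × 328 K = 0.0282638 eV.
Eᵢ/kT = 0, 1.82919, 3.67962.
Z = Σ e^(−Eᵢ/kT) = e^(−0) + e^(−1.82919) + e^(−3.67962) = 1.00000 + 0.160544 + 0.0252326 = 1.18578.
⟨E⟩ = 0.00921277 eV, ⟨E²⟩ = 0.000592043 eV².
C_V/k_B = (⟨E²⟩ − ⟨E⟩²)/(kT)² = (0.000592043 − 0.0000848751)/0.000798842 = 0.6349.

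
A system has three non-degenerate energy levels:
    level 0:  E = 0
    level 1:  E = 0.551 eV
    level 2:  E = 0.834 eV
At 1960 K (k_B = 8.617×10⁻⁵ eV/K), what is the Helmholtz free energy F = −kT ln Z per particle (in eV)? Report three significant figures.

-0.00751 eV

k_BT = 8.617×10⁻⁵ × 1960 K = 0.16889 eV.
Eᵢ/kT = 0, 3.2625, 4.9381.
Z = Σ e^(−Eᵢ/kT) = e^(−0) + e^(−3.2625) + e^(−4.9381) = 1.0000 + 0.038293 + 0.0071682 = 1.0455.
F = −kT ln Z = −0.16889 × ln(1.0455) = −0.16889 × 0.044495 = -0.00751 eV.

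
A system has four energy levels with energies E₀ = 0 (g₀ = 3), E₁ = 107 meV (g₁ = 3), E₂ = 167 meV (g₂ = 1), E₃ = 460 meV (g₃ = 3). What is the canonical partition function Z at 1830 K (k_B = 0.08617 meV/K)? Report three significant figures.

Z = 5.03

k_BT = 0.08617 × 1830 K = 157.69 meV.
Eᵢ/kT = 0, 0.67855, 1.0590, 2.9171.
Z = Σ gᵢe^(−Eᵢ/kT) = 3·e^(−0) + 3·e^(−0.67855) + 1·e^(−1.0590) + 3·e^(−2.9171) = 3.0000 + 1.5221 + 0.34680 + 0.16227 = 5.0312.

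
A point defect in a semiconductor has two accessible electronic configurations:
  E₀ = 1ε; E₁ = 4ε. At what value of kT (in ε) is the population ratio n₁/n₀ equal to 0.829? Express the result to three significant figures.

16.0 ε

n₁/n₀ = exp[−(E₁−E₀)/kT] = 0.829.
⇒ (E₁−E₀)/kT = ln(1/0.829) = ln(1.2063) = 0.18756.
kT = 3ε / 0.18756 = 16.0 ε.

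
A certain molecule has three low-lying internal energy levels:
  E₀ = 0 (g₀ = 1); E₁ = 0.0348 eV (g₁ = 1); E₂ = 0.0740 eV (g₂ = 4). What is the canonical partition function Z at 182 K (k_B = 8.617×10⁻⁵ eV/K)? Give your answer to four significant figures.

Z = 1.144

k_BT = 8.617×10⁻⁵ × 182 K = 0.0156829 eV.
Eᵢ/kT = 0, 2.21898, 4.71852.
Z = Σ gᵢe^(−Eᵢ/kT) = 1·e^(−0) + 1·e^(−2.21898) + 4·e^(−4.71852) = 1.00000 + 0.108720 + 0.0357135 = 1.14443.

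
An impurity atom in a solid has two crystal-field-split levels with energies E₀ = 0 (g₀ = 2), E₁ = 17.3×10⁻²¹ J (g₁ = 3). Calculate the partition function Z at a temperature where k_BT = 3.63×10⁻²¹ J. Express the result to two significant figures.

Eᵢ/kT = 0, 4.766.
Z = Σ gᵢe^(−Eᵢ/kT) = 2·e^(−0) + 3·e^(−4.766) = 2.000 + 0.02554 = 2.026.

Z = 2.0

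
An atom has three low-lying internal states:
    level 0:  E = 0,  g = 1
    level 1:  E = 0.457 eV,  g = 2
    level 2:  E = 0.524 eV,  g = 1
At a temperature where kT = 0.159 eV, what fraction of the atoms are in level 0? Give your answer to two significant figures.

0.87

Eᵢ/kT = 0, 2.874, 3.296.
Z = Σ gᵢe^(−Eᵢ/kT) = 1·e^(−0) + 2·e^(−2.874) + 1·e^(−3.296) = 1.000 + 0.1129 + 0.03703 = 1.150.
P₀ = g₀ e^(−E₀/kT) / Z = 1.000/1.150 = 0.87.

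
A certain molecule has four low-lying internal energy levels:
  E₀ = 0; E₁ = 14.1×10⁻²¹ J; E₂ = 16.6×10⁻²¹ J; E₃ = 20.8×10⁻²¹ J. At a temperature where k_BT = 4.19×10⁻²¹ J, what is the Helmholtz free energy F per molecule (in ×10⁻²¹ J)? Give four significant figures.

-0.2464 ×10⁻²¹ J

Eᵢ/kT = 0, 3.36516, 3.96181, 4.96420.
Z = Σ e^(−Eᵢ/kT) = e^(−0) + e^(−3.36516) + e^(−3.96181) + e^(−4.96420) = 1.00000 + 0.0345565 + 0.0190286 + 0.00698354 = 1.06057.
F = −kT ln Z = −4.19 × ln(1.06057) = −4.19 × 0.0588065 = -0.2464 ×10⁻²¹ J.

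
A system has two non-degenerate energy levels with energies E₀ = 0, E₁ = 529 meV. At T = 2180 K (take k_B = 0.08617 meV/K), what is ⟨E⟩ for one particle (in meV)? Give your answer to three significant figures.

k_BT = 0.08617 × 2180 K = 187.85 meV.
Eᵢ/kT = 0, 2.8161.
Z = Σ e^(−Eᵢ/kT) = e^(−0) + e^(−2.8161) = 1.0000 + 0.059839 = 1.0598.
⟨E⟩ = Σ Eᵢ e^(−Eᵢ/kT) / Z = (0·1.0000 + 529·0.059839) / 1.0598 = 29.9 meV.

29.9 meV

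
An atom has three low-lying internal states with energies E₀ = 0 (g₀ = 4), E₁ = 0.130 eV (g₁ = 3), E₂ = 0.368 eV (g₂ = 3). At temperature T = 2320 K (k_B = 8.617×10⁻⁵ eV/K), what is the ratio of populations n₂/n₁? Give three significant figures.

0.304

k_BT = 8.617×10⁻⁵ × 2320 K = 0.19991 eV.
n₂/n₁ = (g₂/g₁) exp[−(E₂−E₁)/kT] = (3/3) × exp(−(0.238 eV)/(0.19991 eV)) = (3/3) × exp(-1.1905) = 0.304.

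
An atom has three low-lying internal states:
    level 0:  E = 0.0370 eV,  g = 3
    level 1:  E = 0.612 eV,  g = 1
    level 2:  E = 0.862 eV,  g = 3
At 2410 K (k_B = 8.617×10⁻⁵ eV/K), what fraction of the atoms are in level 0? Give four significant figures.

0.9618

k_BT = 8.617×10⁻⁵ × 2410 K = 0.207670 eV.
Eᵢ/kT = 0.178167, 2.94698, 4.15082.
Z = Σ gᵢe^(−Eᵢ/kT) = 3·e^(−0.178167) + 1·e^(−2.94698) + 3·e^(−4.15082) = 2.51041 + 0.0524980 + 0.0472545 = 2.61016.
P₀ = g₀ e^(−E₀/kT) / Z = 2.51041/2.61016 = 0.9618.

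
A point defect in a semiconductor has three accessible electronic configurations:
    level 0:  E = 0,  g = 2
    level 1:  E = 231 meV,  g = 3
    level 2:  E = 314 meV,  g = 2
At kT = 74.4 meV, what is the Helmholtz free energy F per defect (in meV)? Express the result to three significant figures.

-57.4 meV

Eᵢ/kT = 0, 3.1048, 4.2204.
Z = Σ gᵢe^(−Eᵢ/kT) = 2·e^(−0) + 3·e^(−3.1048) + 2·e^(−4.2204) = 2.0000 + 0.13450 + 0.029386 = 2.1639.
F = −kT ln Z = −74.4 × ln(2.1639) = −74.4 × 0.77191 = -57.4 meV.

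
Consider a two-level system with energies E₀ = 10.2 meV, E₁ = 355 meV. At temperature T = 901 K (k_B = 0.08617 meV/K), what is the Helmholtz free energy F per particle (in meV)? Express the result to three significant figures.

k_BT = 0.08617 × 901 K = 77.639 meV.
Eᵢ/kT = 0.13138, 4.5724.
Z = Σ e^(−Eᵢ/kT) = e^(−0.13138) + e^(−4.5724) = 0.87688 + 0.010333 = 0.88721.
F = −kT ln Z = −77.639 × ln(0.88721) = −77.639 × -0.11967 = 9.29 meV.

9.29 meV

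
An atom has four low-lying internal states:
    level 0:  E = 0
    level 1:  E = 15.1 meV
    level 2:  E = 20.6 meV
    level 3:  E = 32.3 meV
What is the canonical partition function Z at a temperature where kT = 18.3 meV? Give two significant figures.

Z = 1.9

Eᵢ/kT = 0, 0.8251, 1.126, 1.765.
Z = Σ e^(−Eᵢ/kT) = e^(−0) + e^(−0.8251) + e^(−1.126) + e^(−1.765) = 1.000 + 0.4382 + 0.3243 + 0.1712 = 1.934.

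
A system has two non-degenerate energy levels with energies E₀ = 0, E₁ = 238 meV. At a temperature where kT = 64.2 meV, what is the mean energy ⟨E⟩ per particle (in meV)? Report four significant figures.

5.702 meV

Eᵢ/kT = 0, 3.70717.
Z = Σ e^(−Eᵢ/kT) = e^(−0) + e^(−3.70717) = 1.00000 + 0.0245469 = 1.02455.
⟨E⟩ = Σ Eᵢ e^(−Eᵢ/kT) / Z = (0·1.00000 + 238·0.0245469) / 1.02455 = 5.702 meV.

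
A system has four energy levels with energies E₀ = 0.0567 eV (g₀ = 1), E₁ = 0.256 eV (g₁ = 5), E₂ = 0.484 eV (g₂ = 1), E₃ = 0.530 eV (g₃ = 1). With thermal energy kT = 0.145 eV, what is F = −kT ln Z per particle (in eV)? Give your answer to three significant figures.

-0.0675 eV

Eᵢ/kT = 0.39103, 1.7655, 3.3379, 3.6552.
Z = Σ gᵢe^(−Eᵢ/kT) = 1·e^(−0.39103) + 5·e^(−1.7655) + 1·e^(−3.3379) + 1·e^(−3.6552) = 0.67636 + 0.85551 + 0.035511 + 0.025856 = 1.5932.
F = −kT ln Z = −0.145 × ln(1.5932) = −0.145 × 0.46574 = -0.0675 eV.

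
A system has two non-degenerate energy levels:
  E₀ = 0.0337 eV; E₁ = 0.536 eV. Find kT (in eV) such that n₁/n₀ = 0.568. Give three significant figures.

0.888 eV

n₁/n₀ = exp[−(E₁−E₀)/kT] = 0.568.
⇒ (E₁−E₀)/kT = ln(1/0.568) = ln(1.7606) = 0.56565.
kT = 0.5023 eV / 0.56565 = 0.888 eV.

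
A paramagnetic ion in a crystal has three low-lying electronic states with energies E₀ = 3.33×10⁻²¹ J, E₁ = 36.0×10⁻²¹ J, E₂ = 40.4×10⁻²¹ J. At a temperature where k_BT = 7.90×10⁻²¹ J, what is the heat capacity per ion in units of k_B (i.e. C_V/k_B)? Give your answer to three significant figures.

0.452

Eᵢ/kT = 0.42152, 4.5570, 5.1139.
Z = Σ e^(−Eᵢ/kT) = e^(−0.42152) + e^(−4.5570) + e^(−5.1139) = 0.65605 + 0.010493 + 0.0060126 = 0.67256.
⟨E⟩ = 4.1711, ⟨E²⟩ = 45.628.
C_V/k_B = (⟨E²⟩ − ⟨E⟩²)/(kT)² = (45.628 − 17.398)/62.410 = 0.452.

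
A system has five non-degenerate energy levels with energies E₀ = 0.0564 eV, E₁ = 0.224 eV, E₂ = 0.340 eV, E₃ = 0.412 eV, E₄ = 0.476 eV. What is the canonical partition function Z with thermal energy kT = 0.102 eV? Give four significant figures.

Eᵢ/kT = 0.552941, 2.19608, 3.33333, 4.03922, 4.66667.
Z = Σ e^(−Eᵢ/kT) = e^(−0.552941) + e^(−2.19608) + e^(−3.33333) + e^(−4.03922) + e^(−4.66667) = 0.575255 + 0.111238 + 0.0356741 + 0.0176112 + 0.00940353 = 0.749182.

Z = 0.7492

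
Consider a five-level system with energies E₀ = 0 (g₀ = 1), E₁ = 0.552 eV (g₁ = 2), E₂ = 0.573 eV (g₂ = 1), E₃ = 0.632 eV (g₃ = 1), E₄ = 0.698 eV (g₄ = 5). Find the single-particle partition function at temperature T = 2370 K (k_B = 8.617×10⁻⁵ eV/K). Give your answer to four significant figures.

k_BT = 8.617×10⁻⁵ × 2370 K = 0.204223 eV.
Eᵢ/kT = 0, 2.70293, 2.80576, 3.09466, 3.41783.
Z = Σ gᵢe^(−Eᵢ/kT) = 1·e^(−0) + 2·e^(−2.70293) + 1·e^(−2.80576) + 1·e^(−3.09466) + 5·e^(−3.41783) = 1.00000 + 0.134018 + 0.0604608 + 0.0452904 + 0.163917 = 1.40369.

Z = 1.404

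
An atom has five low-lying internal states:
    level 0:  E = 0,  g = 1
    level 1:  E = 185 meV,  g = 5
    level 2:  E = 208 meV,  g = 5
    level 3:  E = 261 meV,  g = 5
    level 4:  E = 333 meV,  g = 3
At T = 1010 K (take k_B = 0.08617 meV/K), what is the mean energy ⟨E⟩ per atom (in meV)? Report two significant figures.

k_BT = 0.08617 × 1010 K = 87.03 meV.
Eᵢ/kT = 0, 2.126, 2.390, 2.999, 3.826.
Z = Σ gᵢe^(−Eᵢ/kT) = 1·e^(−0) + 5·e^(−2.126) + 5·e^(−2.390) + 5·e^(−2.999) + 3·e^(−3.826) = 1.000 + 0.5966 + 0.4581 + 0.2492 + 0.06539 = 2.369.
⟨E⟩ = Σ Eᵢ gᵢe^(−Eᵢ/kT) / Z = (0·1.000 + 185·0.5966 + 208·0.4581 + 261·0.2492 + 333·0.06539) / 2.369 = 120 meV.

120 meV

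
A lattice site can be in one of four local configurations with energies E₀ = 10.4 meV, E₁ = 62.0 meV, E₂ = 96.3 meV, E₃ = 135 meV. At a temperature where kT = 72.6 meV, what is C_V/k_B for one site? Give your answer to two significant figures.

0.34

Eᵢ/kT = 0.1433, 0.8540, 1.326, 1.860.
Z = Σ e^(−Eᵢ/kT) = e^(−0.1433) + e^(−0.8540) + e^(−1.326) + e^(−1.860) = 0.8665 + 0.4257 + 0.2655 + 0.1557 = 1.713.
⟨E⟩ = 47.86 meV, ⟨E²⟩ = 4104 meV².
C_V/k_B = (⟨E²⟩ − ⟨E⟩²)/(kT)² = (4104 − 2291)/5271 = 0.34.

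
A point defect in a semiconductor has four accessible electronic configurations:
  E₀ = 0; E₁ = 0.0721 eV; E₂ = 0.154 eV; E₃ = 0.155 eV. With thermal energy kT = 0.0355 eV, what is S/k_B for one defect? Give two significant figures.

Eᵢ/kT = 0, 2.031, 4.338, 4.366.
Z = Σ e^(−Eᵢ/kT) = e^(−0) + e^(−2.031) + e^(−4.338) + e^(−4.366) = 1.000 + 0.1312 + 0.01306 + 0.01270 = 1.157.
⟨E⟩ = Σ EᵢPᵢ = 0.01162 eV.
S/k_B = ln Z + ⟨E⟩/kT = ln(1.157) + 0.01162/0.0355 = 0.1458 + 0.3273 = 0.47.

0.47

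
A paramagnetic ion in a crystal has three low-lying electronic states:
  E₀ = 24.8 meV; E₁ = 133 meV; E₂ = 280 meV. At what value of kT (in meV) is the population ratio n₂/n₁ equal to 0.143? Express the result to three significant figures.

n₂/n₁ = exp[−(E₂−E₁)/kT] = 0.143.
⇒ (E₂−E₁)/kT = ln(1/0.143) = ln(6.9930) = 1.9449.
kT = 147 meV / 1.9449 = 75.6 meV.

75.6 meV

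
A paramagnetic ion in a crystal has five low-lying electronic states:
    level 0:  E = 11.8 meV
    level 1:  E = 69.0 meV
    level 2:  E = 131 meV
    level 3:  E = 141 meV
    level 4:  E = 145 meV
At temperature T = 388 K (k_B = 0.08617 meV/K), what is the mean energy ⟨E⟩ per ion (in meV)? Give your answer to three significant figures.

26.9 meV

k_BT = 0.08617 × 388 K = 33.434 meV.
Eᵢ/kT = 0.35293, 2.0638, 3.9182, 4.2173, 4.3369.
Z = Σ e^(−Eᵢ/kT) = e^(−0.35293) + e^(−2.0638) + e^(−3.9182) + e^(−4.2173) + e^(−4.3369) = 0.70263 + 0.12697 + 0.019877 + 0.014738 + 0.013077 = 0.87729.
⟨E⟩ = Σ Eᵢ e^(−Eᵢ/kT) / Z = (11.8·0.70263 + 69.0·0.12697 + 131·0.019877 + 141·0.014738 + 145·0.013077) / 0.87729 = 26.9 meV.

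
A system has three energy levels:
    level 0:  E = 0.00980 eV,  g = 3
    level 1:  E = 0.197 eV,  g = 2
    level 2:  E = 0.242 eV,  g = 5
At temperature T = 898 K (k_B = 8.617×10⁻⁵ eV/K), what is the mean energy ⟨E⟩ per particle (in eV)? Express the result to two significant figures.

0.036 eV

k_BT = 8.617×10⁻⁵ × 898 K = 0.07738 eV.
Eᵢ/kT = 0.1266, 2.546, 3.127.
Z = Σ gᵢe^(−Eᵢ/kT) = 3·e^(−0.1266) + 2·e^(−2.546) + 5·e^(−3.127) = 2.643 + 0.1568 + 0.2192 = 3.019.
⟨E⟩ = Σ Eᵢ gᵢe^(−Eᵢ/kT) / Z = (0.00980·2.643 + 0.197·0.1568 + 0.242·0.2192) / 3.019 = 0.036 eV.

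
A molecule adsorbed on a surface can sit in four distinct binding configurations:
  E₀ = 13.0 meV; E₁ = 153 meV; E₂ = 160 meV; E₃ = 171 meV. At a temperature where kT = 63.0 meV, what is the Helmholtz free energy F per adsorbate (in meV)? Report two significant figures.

-2.9 meV

Eᵢ/kT = 0.2063, 2.429, 2.540, 2.714.
Z = Σ e^(−Eᵢ/kT) = e^(−0.2063) + e^(−2.429) + e^(−2.540) + e^(−2.714) = 0.8136 + 0.08812 + 0.07887 + 0.06627 = 1.047.
F = −kT ln Z = −63.0 × ln(1.047) = −63.0 × 0.04593 = -2.9 meV.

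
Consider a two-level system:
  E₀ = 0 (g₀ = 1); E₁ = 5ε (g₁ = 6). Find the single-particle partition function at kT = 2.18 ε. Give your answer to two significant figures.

Eᵢ/kT = 0, 2.294.
Z = Σ gᵢe^(−Eᵢ/kT) = 1·e^(−0) + 6·e^(−2.294) = 1.000 + 0.6052 = 1.605.

Z = 1.6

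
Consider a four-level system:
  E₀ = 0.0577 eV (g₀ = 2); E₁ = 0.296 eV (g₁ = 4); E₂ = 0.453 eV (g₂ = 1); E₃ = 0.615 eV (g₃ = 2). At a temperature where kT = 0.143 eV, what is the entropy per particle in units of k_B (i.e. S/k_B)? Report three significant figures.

Eᵢ/kT = 0.40350, 2.0699, 3.1678, 4.3007.
Z = Σ gᵢe^(−Eᵢ/kT) = 2·e^(−0.40350) + 4·e^(−2.0699) + 1·e^(−3.1678) + 2·e^(−4.3007) = 1.3360 + 0.50479 + 0.042096 + 0.027118 = 1.9100.
⟨E⟩ = Σ EᵢPᵢ = 0.13730 eV.
S/k_B = ln Z + ⟨E⟩/kT = ln(1.9100) + 0.13730/0.143 = 0.64710 + 0.96014 = 1.61.

1.61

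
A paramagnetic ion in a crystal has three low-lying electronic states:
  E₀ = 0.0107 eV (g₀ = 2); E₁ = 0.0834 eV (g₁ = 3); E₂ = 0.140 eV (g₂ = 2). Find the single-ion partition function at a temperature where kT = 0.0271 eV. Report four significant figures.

Eᵢ/kT = 0.394834, 3.07749, 5.16605.
Z = Σ gᵢe^(−Eᵢ/kT) = 2·e^(−0.394834) + 3·e^(−3.07749) + 2·e^(−5.16605) = 1.34758 + 0.138224 + 0.0114141 = 1.49722.

Z = 1.497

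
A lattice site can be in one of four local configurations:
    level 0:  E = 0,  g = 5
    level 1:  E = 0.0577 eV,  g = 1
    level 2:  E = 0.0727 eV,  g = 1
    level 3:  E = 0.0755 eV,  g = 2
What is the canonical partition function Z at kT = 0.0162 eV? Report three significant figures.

Eᵢ/kT = 0, 3.5617, 4.4877, 4.6605.
Z = Σ gᵢe^(−Eᵢ/kT) = 5·e^(−0) + 1·e^(−3.5617) + 1·e^(−4.4877) + 2·e^(−4.6605) = 5.0000 + 0.028391 + 0.011246 + 0.018923 = 5.0586.

Z = 5.06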